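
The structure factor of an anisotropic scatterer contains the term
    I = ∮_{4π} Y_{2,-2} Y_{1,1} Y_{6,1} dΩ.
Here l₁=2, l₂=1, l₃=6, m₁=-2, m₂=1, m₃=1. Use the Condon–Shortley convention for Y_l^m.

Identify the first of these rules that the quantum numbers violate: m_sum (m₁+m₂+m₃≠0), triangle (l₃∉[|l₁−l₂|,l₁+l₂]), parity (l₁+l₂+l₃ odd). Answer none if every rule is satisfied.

Σmᵢ = 0  ✓
l₃∈[|l₁−l₂|,l₁+l₂]=[1,3], have l₃=6  ✗
Σlᵢ = 9 ⇒ odd

triangle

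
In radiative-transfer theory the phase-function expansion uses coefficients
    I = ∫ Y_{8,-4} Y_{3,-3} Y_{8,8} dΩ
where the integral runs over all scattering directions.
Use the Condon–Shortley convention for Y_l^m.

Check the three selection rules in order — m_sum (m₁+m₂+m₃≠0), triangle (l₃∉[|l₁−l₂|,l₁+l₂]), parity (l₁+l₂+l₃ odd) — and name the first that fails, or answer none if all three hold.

azimuthal sum: -4 − 3 + 8 = 1  ✗
5 ≤ 8 ≤ 11 (triangle on l)
L = 8 + 3 + 8 = 19 (odd)

m_sum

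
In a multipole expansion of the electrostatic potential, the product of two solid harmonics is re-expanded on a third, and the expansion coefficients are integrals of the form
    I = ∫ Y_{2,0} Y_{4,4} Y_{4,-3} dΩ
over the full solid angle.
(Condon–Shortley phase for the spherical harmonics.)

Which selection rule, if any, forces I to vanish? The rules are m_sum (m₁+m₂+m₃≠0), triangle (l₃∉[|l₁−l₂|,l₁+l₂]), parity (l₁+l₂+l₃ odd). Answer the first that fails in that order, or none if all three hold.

azimuthal sum: 0 + 4 − 3 = 1  ✗
2 ≤ 4 ≤ 6 (triangle on l)
L = 2 + 4 + 4 = 10 (even)

m_sum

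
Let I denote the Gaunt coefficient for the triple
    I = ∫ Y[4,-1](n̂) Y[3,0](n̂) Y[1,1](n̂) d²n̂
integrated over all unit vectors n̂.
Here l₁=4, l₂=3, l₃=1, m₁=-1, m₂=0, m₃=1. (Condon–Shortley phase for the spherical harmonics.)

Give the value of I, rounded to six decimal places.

Checks pass: Σm=0; 8 even; l₃=1∈[1,7].
(2·4+1)(2·3+1)(2·1+1) = 189
Δ: 6! 2! 0! / 9! → 1/252
sum: t=3:−1/36 = -1/36
3j²(4 3 1; 0 0 0) = Δ·Π!·Σ² = 4/63  (sign +1)
sum: t=3:−1/72 = -1/72
3j²(4 3 1; -1 0 1) = Δ·Π!·Σ² = 5/126  (sign -1)
combine: 4πI² = 189·4/63·5/126 = 10/21
take √, sign -1: I = -0.19466390

-0.194664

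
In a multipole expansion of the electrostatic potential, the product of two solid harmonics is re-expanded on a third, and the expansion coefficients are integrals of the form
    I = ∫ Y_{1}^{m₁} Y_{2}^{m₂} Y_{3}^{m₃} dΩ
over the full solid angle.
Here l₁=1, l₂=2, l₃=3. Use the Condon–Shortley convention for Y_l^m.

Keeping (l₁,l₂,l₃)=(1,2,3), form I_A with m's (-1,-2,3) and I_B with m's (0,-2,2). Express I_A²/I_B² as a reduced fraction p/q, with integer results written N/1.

3/1

Same 1,2,3: normalisation and zero-m 3j drop out of the ratio.
A: Δ: 0! 2! 4! / 7! → 1/105; sum: t=0:+1/48 = 1/48; 3j²(1 2 3; -1 -2 3) = Δ·Π!·Σ² = 1/7  (sign +1)
B: Δ: 0! 2! 4! / 7! → 1/105; sum: t=0:+1/24 = 1/24; 3j²(1 2 3; 0 -2 2) = Δ·Π!·Σ² = 1/21  (sign -1)
I_A²/I_B² = (1/7)/(1/21) = 3/1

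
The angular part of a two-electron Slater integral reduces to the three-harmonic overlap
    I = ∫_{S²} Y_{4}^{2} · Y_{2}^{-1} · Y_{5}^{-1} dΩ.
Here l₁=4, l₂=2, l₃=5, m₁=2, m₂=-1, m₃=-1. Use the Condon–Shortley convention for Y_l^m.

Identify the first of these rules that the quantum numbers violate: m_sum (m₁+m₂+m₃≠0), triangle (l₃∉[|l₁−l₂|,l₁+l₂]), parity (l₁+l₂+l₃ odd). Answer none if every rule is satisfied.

parity

azimuthal sum: 2 − 1 − 1 = 0  ✓
2 ≤ 5 ≤ 6 (triangle on l)  ✓
L = 4 + 2 + 5 = 11 (odd)  ✗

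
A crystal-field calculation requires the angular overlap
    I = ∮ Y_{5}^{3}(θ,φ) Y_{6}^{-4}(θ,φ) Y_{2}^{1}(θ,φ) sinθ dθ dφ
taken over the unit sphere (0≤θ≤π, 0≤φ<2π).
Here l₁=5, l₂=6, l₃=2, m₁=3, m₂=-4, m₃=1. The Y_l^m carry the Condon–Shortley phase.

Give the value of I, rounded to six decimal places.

0.000000

Σlᵢ=13 odd — θ-integrand is odd under cosθ→−cosθ; I=0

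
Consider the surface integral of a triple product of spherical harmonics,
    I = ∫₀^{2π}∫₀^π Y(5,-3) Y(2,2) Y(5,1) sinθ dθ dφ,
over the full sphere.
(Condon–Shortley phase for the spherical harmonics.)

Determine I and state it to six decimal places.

Rules hold: Σm=0, L=12 even, 3≤5≤7.
N = 11·5·11 = 605
Δ = 2!·8!·2!/13! = 1/38610
Racah Σ t=0..2: t=0:+1/2880 t=1:−1/576 t=2:+1/2880 = -1/960
⇒ 3j(5 2 5; 0 0 0)² = 10/429, sgn +1
Racah Σ t=2..2: t=2:+1/5760 = 1/5760
⇒ 3j(5 2 5; -3 2 1)² = 56/2145, sgn +1
4πI² = N·(3j₀)²·(3jₘ)² = 560/1521
I = +1·√(0.368179/4π) = 0.17116875

0.171169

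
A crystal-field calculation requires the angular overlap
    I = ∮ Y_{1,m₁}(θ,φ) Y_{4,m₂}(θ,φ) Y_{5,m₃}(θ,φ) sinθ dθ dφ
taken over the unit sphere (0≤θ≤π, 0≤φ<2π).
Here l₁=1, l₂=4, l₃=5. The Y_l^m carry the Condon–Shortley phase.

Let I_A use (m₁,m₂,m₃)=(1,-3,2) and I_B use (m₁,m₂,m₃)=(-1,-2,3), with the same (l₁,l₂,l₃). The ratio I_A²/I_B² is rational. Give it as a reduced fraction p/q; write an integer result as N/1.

Same 1,4,5: normalisation and zero-m 3j drop out of the ratio.
A: Δ: 0! 2! 8! / 11! → 1/495; sum: t=0:+1/10080 = 1/10080; 3j²(1 4 5; 1 -3 2) = Δ·Π!·Σ² = 1/165  (sign -1)
B: Δ: 0! 2! 8! / 11! → 1/495; sum: t=0:+1/2880 = 1/2880; 3j²(1 4 5; -1 -2 3) = Δ·Π!·Σ² = 28/495  (sign +1)
I_A²/I_B² = (1/165)/(28/495) = 3/28

3/28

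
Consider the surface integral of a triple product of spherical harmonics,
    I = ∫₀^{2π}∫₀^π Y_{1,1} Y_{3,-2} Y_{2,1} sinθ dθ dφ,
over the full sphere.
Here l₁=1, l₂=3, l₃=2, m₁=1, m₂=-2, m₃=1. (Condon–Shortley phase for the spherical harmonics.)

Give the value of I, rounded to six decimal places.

m-sum 0 ✓  L=6 even ✓  2≤2≤4 ✓
Π(2lᵢ+1) = 3×7×5 = 105
triangle coeff Δ(1,3,2) = 1/105
Σ_t [1,1]: t=1:−1/4 = -1/4
(3j)²=3/35 [(1 3 2; 0 0 0)], sign=-1
Σ_t [0,0]: t=0:+1/12 = 1/12
(3j)²=2/21 [(1 3 2; 1 -2 1)], sign=-1
⇒ 4πI² = 6/7
I = (+1)√(6/7/(4π)) = 0.26116903

0.261169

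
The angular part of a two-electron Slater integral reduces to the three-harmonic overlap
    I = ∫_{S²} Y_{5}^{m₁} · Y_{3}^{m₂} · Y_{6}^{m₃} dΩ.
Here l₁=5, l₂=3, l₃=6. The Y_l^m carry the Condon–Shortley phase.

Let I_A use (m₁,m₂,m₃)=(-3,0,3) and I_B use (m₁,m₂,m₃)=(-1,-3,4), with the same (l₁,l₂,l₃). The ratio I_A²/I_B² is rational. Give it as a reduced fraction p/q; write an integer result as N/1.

l's match ⇒ only the (l;m) 3-j factors differ between A and B.
A: triangle coeff Δ(5,3,6) = 1/675675; Σ_t [0,2]: t=0:+1/483840 t=1:−1/20160 t=2:+1/17280 = 1/96768; (3j)²=1/1001 [(5 3 6; -3 0 3)], sign=-1
B: triangle coeff Δ(5,3,6) = 1/675675; Σ_t [0,0]: t=0:+1/69120 = 1/69120; (3j)²=4/143 [(5 3 6; -1 -3 4)], sign=+1
I_A²/I_B² = (1/1001)/(4/143) = 1/28

1/28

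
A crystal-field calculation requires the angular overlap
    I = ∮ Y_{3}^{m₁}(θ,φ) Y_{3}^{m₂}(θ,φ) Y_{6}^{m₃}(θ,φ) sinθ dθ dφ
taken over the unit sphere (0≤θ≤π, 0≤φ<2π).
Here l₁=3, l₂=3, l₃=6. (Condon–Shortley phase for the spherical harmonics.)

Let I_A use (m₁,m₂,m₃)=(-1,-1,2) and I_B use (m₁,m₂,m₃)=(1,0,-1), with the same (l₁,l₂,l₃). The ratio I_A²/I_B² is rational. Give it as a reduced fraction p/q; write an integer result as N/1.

6/5

l's match ⇒ only the (l;m) 3-j factors differ between A and B.
A: triangle coeff Δ(3,3,6) = 1/12012; Σ_t [0,0]: t=0:+1/2304 = 1/2304; (3j)²=5/143 [(3 3 6; -1 -1 2)], sign=+1
B: triangle coeff Δ(3,3,6) = 1/12012; Σ_t [0,0]: t=0:+1/1728 = 1/1728; (3j)²=25/858 [(3 3 6; 1 0 -1)], sign=-1
I_A²/I_B² = (5/143)/(25/858) = 6/5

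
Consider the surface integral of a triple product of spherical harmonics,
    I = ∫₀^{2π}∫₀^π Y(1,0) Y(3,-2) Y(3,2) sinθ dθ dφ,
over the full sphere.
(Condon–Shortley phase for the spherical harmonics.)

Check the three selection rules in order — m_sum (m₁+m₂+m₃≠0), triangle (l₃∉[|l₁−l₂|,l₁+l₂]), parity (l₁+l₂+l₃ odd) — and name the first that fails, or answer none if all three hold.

parity

m₁+m₂+m₃ = 0 − 2 + 2 = 0  ✓
triangle: |1−3|=2 ≤ l₃=3 ≤ 1+3=4  ✓
parity: l₁+l₂+l₃ = 7 is odd  ✗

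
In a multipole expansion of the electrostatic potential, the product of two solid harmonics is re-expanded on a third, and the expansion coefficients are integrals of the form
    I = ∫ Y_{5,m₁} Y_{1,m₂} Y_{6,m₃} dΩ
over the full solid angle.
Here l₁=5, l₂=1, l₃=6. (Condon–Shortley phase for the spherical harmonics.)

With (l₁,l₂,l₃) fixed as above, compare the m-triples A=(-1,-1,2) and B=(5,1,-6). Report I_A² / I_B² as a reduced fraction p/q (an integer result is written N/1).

Shared (l₁,l₂,l₃)=(5,1,6): N and (l;000)² cancel in I_A²/I_B².
A: Δ = 0!·10!·2!/13! = 1/858; Racah Σ t=0..0: t=0:+1/34560 = 1/34560; ⇒ 3j(5 1 6; -1 -1 2)² = 14/429, sgn +1
B: Δ = 0!·10!·2!/13! = 1/858; Racah Σ t=0..0: t=0:+1/7257600 = 1/7257600; ⇒ 3j(5 1 6; 5 1 -6)² = 1/13, sgn +1
I_A²/I_B² = (14/429)/(1/13) = 14/33

14/33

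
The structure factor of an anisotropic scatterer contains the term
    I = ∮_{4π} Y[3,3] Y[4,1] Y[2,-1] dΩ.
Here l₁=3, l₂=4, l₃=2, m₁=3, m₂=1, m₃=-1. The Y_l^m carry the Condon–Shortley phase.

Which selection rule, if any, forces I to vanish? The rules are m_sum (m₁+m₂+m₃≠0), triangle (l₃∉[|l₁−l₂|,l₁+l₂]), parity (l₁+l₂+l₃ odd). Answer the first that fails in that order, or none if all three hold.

Σmᵢ = 3  ✗
l₃∈[|l₁−l₂|,l₁+l₂]=[1,7], have l₃=2
Σlᵢ = 9 ⇒ odd

m_sum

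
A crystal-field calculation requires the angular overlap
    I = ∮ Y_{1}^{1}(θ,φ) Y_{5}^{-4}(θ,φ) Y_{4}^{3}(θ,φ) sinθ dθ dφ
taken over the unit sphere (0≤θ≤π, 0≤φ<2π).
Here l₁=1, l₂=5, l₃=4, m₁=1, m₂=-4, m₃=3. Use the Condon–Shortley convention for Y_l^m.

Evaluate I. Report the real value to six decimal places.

Checks pass: Σm=0; 10 even; l₃=4∈[4,6].
(2·1+1)(2·5+1)(2·4+1) = 297
Δ: 2! 0! 8! / 11! → 1/495
sum: t=1:−1/576 = -1/576
3j²(1 5 4; 0 0 0) = Δ·Π!·Σ² = 5/99  (sign -1)
sum: t=0:+1/10080 = 1/10080
3j²(1 5 4; 1 -4 3) = Δ·Π!·Σ² = 4/55  (sign -1)
combine: 4πI² = 297·5/99·4/55 = 12/11
take √, sign +1: I = 0.29463840

0.294638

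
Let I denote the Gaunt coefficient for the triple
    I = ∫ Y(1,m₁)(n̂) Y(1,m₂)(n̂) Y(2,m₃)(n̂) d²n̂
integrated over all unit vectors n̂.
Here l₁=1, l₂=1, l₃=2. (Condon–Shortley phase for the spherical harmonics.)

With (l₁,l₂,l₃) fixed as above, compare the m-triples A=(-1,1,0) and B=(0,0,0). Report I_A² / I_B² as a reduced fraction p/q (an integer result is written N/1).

Shared (l₁,l₂,l₃)=(1,1,2): N and (l;000)² cancel in I_A²/I_B².
A: Δ = 0!·2!·2!/5! = 1/30; Racah Σ t=0..0: t=0:+1/4 = 1/4; ⇒ 3j(1 1 2; -1 1 0)² = 1/30, sgn +1
B: Δ = 0!·2!·2!/5! = 1/30; Racah Σ t=0..0: t=0:+1/1 = 1/1; ⇒ 3j(1 1 2; 0 0 0)² = 2/15, sgn +1
I_A²/I_B² = (1/30)/(2/15) = 1/4

1/4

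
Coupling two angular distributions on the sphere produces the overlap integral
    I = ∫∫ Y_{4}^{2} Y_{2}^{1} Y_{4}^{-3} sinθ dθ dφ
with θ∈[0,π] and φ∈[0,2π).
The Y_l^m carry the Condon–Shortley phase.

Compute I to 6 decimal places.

m-sum 0 ✓  L=10 even ✓  2≤4≤6 ✓
Π(2lᵢ+1) = 9×5×9 = 405
triangle coeff Δ(4,2,4) = 1/13860
Σ_t [0,2]: t=0:+1/192 t=1:−1/36 t=2:+1/192 = -5/288
(3j)²=20/693 [(4 2 4; 0 0 0)], sign=-1
Σ_t [1,2]: t=1:−1/240 t=2:+1/1440 = -1/288
(3j)²=5/132 [(4 2 4; 2 1 -3)], sign=+1
⇒ 4πI² = 375/847
I = (-1)√(375/847/(4π)) = -0.18770204

-0.187702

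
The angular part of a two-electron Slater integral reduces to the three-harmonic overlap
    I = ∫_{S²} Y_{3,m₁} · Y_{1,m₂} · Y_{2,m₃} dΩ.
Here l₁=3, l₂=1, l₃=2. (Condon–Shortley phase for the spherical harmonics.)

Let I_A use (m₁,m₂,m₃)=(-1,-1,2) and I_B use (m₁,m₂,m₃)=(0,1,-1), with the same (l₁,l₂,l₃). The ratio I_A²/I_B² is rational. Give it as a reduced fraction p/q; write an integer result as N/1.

1/3

Same 3,1,2: normalisation and zero-m 3j drop out of the ratio.
A: Δ: 2! 4! 0! / 7! → 1/105; sum: t=0:+1/48 = 1/48; 3j²(3 1 2; -1 -1 2) = Δ·Π!·Σ² = 1/105  (sign +1)
B: Δ: 2! 4! 0! / 7! → 1/105; sum: t=2:+1/12 = 1/12; 3j²(3 1 2; 0 1 -1) = Δ·Π!·Σ² = 1/35  (sign -1)
I_A²/I_B² = (1/105)/(1/35) = 1/3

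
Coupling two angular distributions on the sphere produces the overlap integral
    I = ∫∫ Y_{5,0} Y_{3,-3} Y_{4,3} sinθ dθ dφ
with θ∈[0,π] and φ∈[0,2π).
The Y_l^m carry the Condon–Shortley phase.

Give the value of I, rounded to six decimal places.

-0.098140

Rules hold: Σm=0, L=12 even, 2≤4≤8.
N = 11·7·9 = 693
Δ = 4!·6!·2!/13! = 1/180180
Racah Σ t=1..3: t=1:−1/576 t=2:+1/144 t=3:−1/576 = 1/288
⇒ 3j(5 3 4; 0 0 0)² = 20/1001, sgn +1
Racah Σ t=0..0: t=0:+1/5760 = 1/5760
⇒ 3j(5 3 4; 0 -3 3)² = 5/572, sgn -1
4πI² = N·(3j₀)²·(3jₘ)² = 225/1859
I = -1·√(0.121033/4π) = -0.09814013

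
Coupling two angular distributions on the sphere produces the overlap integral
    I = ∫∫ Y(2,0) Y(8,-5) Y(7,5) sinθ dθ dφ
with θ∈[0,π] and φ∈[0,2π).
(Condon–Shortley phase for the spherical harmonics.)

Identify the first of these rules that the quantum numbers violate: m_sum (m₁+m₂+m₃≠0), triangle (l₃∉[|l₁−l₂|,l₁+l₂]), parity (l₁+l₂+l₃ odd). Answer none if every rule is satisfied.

parity

m₁+m₂+m₃ = 0 − 5 + 5 = 0  ✓
triangle: |2−8|=6 ≤ l₃=7 ≤ 2+8=10  ✓
parity: l₁+l₂+l₃ = 17 is odd  ✗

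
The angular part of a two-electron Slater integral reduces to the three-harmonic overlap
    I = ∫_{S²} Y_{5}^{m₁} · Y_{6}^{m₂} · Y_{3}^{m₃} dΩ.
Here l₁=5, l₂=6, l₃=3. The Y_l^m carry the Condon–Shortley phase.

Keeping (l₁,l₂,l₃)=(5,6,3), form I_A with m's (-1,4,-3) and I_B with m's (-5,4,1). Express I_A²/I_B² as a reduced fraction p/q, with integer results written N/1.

l's match ⇒ only the (l;m) 3-j factors differ between A and B.
A: triangle coeff Δ(5,6,3) = 1/675675; Σ_t [6,6]: t=6:+1/69120 = 1/69120; (3j)²=4/143 [(5 6 3; -1 4 -3)], sign=+1
B: triangle coeff Δ(5,6,3) = 1/675675; Σ_t [8,8]: t=8:+1/322560 = 1/322560; (3j)²=18/1001 [(5 6 3; -5 4 1)], sign=+1
I_A²/I_B² = (4/143)/(18/1001) = 14/9

14/9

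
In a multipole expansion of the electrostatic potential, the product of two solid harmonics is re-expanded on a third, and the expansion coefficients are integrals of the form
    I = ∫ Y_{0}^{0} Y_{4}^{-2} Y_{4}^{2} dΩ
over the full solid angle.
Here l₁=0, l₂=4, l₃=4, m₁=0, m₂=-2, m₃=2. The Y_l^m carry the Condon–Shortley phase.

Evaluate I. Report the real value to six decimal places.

0.282095

Checks pass: Σm=0; 8 even; l₃=4∈[4,4].
(2·0+1)(2·4+1)(2·4+1) = 81
Δ: 0! 0! 8! / 9! → 1/9
sum: t=0:+1/576 = 1/576
3j²(0 4 4; 0 0 0) = Δ·Π!·Σ² = 1/9  (sign +1)
sum: t=0:+1/1440 = 1/1440
3j²(0 4 4; 0 -2 2) = Δ·Π!·Σ² = 1/9  (sign +1)
combine: 4πI² = 81·1/9·1/9 = 1/1
take √, sign +1: I = 0.28209479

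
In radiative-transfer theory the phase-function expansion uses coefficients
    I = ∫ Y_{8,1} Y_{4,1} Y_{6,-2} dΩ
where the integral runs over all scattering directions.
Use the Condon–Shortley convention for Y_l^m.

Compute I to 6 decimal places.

0.051191

m-sum 0 ✓  L=18 even ✓  4≤6≤12 ✓
Π(2lᵢ+1) = 17×9×13 = 1989
triangle coeff Δ(8,4,6) = 1/23279256
Σ_t [2,4]: t=2:+1/1658880 t=3:−1/518400 t=4:+1/1658880 = -1/1382400
(3j)²=504/46189 [(8 4 6; 0 0 0)], sign=-1
Σ_t [3,5]: t=3:−1/1244160 t=4:+1/1451520 t=5:−1/19353600 = -29/174182400
(3j)²=841/554268 [(8 4 6; 1 1 -2)], sign=-1
⇒ 4πI² = 317898/9653501
I = (+1)√(317898/9653501/(4π)) = 0.05119135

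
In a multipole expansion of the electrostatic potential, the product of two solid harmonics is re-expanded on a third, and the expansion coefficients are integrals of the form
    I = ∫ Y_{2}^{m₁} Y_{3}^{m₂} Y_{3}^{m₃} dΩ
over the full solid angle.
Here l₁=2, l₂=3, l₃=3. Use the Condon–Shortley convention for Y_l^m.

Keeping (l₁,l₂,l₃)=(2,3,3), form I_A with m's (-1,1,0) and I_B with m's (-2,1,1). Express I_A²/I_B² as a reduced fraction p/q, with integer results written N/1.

Shared (l₁,l₂,l₃)=(2,3,3): N and (l;000)² cancel in I_A²/I_B².
A: Δ = 2!·2!·4!/9! = 1/3780; Racah Σ t=1..2: t=1:−1/12 t=2:+1/8 = 1/24; ⇒ 3j(2 3 3; -1 1 0)² = 1/210, sgn -1
B: Δ = 2!·2!·4!/9! = 1/3780; Racah Σ t=2..2: t=2:+1/16 = 1/16; ⇒ 3j(2 3 3; -2 1 1)² = 2/35, sgn +1
I_A²/I_B² = (1/210)/(2/35) = 1/12

1/12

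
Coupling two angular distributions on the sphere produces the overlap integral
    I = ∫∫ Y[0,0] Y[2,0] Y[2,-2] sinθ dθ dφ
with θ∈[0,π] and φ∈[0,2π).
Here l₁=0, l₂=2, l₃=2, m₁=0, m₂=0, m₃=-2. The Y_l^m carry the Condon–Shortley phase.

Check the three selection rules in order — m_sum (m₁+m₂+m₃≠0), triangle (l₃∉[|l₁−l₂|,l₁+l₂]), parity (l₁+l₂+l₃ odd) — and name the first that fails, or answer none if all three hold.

m_sum

Σmᵢ = -2  ✗
l₃∈[|l₁−l₂|,l₁+l₂]=[2,2], have l₃=2
Σlᵢ = 4 ⇒ even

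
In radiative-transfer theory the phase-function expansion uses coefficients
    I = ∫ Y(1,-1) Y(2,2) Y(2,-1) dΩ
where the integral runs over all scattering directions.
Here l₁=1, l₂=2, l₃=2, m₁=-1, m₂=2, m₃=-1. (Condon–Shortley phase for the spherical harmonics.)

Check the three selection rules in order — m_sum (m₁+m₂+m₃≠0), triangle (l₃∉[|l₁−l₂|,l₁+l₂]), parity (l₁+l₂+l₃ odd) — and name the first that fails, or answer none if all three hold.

parity

m₁+m₂+m₃ = -1 + 2 − 1 = 0  ✓
triangle: |1−2|=1 ≤ l₃=2 ≤ 1+2=3  ✓
parity: l₁+l₂+l₃ = 5 is odd  ✗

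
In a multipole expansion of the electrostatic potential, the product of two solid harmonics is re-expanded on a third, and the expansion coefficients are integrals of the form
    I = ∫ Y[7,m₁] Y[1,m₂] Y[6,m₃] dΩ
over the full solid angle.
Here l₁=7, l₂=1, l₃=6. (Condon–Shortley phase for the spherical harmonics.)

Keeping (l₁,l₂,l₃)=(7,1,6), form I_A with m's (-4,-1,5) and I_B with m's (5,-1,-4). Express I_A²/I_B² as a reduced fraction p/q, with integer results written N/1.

1/22

l's match ⇒ only the (l;m) 3-j factors differ between A and B.
A: triangle coeff Δ(7,1,6) = 1/1365; Σ_t [0,0]: t=0:+1/79833600 = 1/79833600; (3j)²=1/455 [(7 1 6; -4 -1 5)], sign=-1
B: triangle coeff Δ(7,1,6) = 1/1365; Σ_t [0,0]: t=0:+1/14515200 = 1/14515200; (3j)²=22/455 [(7 1 6; 5 -1 -4)], sign=+1
I_A²/I_B² = (1/455)/(22/455) = 1/22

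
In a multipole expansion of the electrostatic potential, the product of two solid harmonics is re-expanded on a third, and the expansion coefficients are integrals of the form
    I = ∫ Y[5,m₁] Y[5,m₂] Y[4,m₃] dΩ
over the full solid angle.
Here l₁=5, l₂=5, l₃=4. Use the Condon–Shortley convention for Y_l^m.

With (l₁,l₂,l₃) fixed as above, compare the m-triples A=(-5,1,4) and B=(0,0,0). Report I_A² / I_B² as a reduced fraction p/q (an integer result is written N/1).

Shared (l₁,l₂,l₃)=(5,5,4): N and (l;000)² cancel in I_A²/I_B².
A: Δ = 6!·4!·4!/15! = 1/3153150; Racah Σ t=6..6: t=6:+1/414720 = 1/414720; ⇒ 3j(5 5 4; -5 1 4)² = 2/429, sgn +1
B: Δ = 6!·4!·4!/15! = 1/3153150; Racah Σ t=1..5: t=1:−1/69120 t=2:+1/1728 t=3:−1/576 t=4:+1/1728 t=5:−1/69120 = -7/11520; ⇒ 3j(5 5 4; 0 0 0)² = 2/143, sgn -1
I_A²/I_B² = (2/429)/(2/143) = 1/3

1/3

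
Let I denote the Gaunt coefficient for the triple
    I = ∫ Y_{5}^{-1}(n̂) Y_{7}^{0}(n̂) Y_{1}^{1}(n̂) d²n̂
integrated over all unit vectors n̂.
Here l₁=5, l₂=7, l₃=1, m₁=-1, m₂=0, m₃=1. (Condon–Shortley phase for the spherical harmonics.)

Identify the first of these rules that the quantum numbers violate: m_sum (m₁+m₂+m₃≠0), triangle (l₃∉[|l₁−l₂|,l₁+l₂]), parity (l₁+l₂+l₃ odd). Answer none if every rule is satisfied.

triangle

Σmᵢ = 0  ✓
l₃∈[|l₁−l₂|,l₁+l₂]=[2,12], have l₃=1  ✗
Σlᵢ = 13 ⇒ odd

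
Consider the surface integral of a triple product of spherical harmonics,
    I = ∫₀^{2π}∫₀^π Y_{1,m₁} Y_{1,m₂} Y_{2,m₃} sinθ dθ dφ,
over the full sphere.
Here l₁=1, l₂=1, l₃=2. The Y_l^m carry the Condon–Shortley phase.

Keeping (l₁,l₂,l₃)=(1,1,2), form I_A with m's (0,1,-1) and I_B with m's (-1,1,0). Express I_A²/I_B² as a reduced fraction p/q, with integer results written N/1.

3/1

Shared (l₁,l₂,l₃)=(1,1,2): N and (l;000)² cancel in I_A²/I_B².
A: Δ = 0!·2!·2!/5! = 1/30; Racah Σ t=0..0: t=0:+1/2 = 1/2; ⇒ 3j(1 1 2; 0 1 -1)² = 1/10, sgn -1
B: Δ = 0!·2!·2!/5! = 1/30; Racah Σ t=0..0: t=0:+1/4 = 1/4; ⇒ 3j(1 1 2; -1 1 0)² = 1/30, sgn +1
I_A²/I_B² = (1/10)/(1/30) = 3/1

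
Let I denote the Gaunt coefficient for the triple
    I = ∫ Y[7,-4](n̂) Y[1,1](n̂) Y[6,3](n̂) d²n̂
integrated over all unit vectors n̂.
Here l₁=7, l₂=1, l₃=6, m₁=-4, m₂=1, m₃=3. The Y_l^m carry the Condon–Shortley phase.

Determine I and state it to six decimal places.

Rules hold: Σm=0, L=14 even, 6≤6≤8.
N = 15·3·13 = 585
Δ = 2!·12!·0!/15! = 1/1365
Racah Σ t=1..1: t=1:−1/518400 = -1/518400
⇒ 3j(7 1 6; 0 0 0)² = 7/195, sgn -1
Racah Σ t=2..2: t=2:+1/4354560 = 1/4354560
⇒ 3j(7 1 6; -4 1 3)² = 11/273, sgn -1
4πI² = N·(3j₀)²·(3jₘ)² = 11/13
I = +1·√(0.846154/4π) = 0.25948947

0.259489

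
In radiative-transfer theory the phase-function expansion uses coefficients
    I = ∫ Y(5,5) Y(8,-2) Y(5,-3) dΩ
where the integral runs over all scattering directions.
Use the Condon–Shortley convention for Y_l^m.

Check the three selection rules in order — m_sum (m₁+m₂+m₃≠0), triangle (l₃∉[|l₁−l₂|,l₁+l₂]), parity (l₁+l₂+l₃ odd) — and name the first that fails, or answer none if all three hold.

Σmᵢ = 0  ✓
l₃∈[|l₁−l₂|,l₁+l₂]=[3,13], have l₃=5  ✓
Σlᵢ = 18 ⇒ even  ✓

none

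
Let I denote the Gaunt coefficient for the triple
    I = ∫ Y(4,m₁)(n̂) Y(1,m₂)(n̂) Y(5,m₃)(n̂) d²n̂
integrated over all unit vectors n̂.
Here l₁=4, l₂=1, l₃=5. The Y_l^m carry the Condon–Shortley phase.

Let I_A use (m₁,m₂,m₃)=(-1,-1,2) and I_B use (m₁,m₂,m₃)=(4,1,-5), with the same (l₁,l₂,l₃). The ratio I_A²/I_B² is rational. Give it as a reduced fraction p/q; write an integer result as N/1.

Shared (l₁,l₂,l₃)=(4,1,5): N and (l;000)² cancel in I_A²/I_B².
A: Δ = 0!·8!·2!/11! = 1/495; Racah Σ t=0..0: t=0:+1/1440 = 1/1440; ⇒ 3j(4 1 5; -1 -1 2)² = 7/165, sgn -1
B: Δ = 0!·8!·2!/11! = 1/495; Racah Σ t=0..0: t=0:+1/80640 = 1/80640; ⇒ 3j(4 1 5; 4 1 -5)² = 1/11, sgn +1
I_A²/I_B² = (7/165)/(1/11) = 7/15

7/15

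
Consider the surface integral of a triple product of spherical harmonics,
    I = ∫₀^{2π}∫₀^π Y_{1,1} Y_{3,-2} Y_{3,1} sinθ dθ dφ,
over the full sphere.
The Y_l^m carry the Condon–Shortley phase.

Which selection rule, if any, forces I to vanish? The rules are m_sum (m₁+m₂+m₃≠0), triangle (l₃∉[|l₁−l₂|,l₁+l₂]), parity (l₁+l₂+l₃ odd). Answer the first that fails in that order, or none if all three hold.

m₁+m₂+m₃ = 1 − 2 + 1 = 0  ✓
triangle: |1−3|=2 ≤ l₃=3 ≤ 1+3=4  ✓
parity: l₁+l₂+l₃ = 7 is odd  ✗

parity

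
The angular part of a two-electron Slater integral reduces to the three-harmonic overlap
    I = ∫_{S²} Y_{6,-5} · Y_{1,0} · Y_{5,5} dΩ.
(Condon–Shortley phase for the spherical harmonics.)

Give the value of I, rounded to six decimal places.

Rules hold: Σm=0, L=12 even, 5≤5≤7.
N = 13·3·11 = 429
Δ = 2!·10!·0!/13! = 1/858
Racah Σ t=1..1: t=1:−1/14400 = -1/14400
⇒ 3j(6 1 5; 0 0 0)² = 6/143, sgn +1
Racah Σ t=1..1: t=1:−1/3628800 = -1/3628800
⇒ 3j(6 1 5; -5 0 5)² = 1/78, sgn -1
4πI² = N·(3j₀)²·(3jₘ)² = 3/13
I = -1·√(0.230769/4π) = -0.13551395

-0.135514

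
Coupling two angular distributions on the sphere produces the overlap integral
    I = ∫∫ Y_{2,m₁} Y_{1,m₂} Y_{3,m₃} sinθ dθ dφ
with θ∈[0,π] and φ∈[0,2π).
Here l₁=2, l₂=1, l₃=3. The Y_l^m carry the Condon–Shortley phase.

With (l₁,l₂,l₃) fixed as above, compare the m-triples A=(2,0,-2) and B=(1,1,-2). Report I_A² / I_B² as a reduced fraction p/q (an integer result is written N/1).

Same 2,1,3: normalisation and zero-m 3j drop out of the ratio.
A: Δ: 0! 4! 2! / 7! → 1/105; sum: t=0:+1/24 = 1/24; 3j²(2 1 3; 2 0 -2) = Δ·Π!·Σ² = 1/21  (sign -1)
B: Δ: 0! 4! 2! / 7! → 1/105; sum: t=0:+1/12 = 1/12; 3j²(2 1 3; 1 1 -2) = Δ·Π!·Σ² = 2/21  (sign -1)
I_A²/I_B² = (1/21)/(2/21) = 1/2

1/2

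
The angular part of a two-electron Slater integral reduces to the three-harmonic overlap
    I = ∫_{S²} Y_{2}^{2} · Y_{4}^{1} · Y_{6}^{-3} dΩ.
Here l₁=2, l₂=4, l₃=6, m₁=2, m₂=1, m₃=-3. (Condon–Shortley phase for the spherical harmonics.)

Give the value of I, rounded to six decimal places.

-0.178526

Checks pass: Σm=0; 12 even; l₃=6∈[2,6].
(2·2+1)(2·4+1)(2·6+1) = 585
Δ: 0! 4! 8! / 13! → 1/6435
sum: t=0:+1/2304 = 1/2304
3j²(2 4 6; 0 0 0) = Δ·Π!·Σ² = 5/143  (sign +1)
sum: t=0:+1/17280 = 1/17280
3j²(2 4 6; 2 1 -3) = Δ·Π!·Σ² = 14/715  (sign -1)
combine: 4πI² = 585·5/143·14/715 = 630/1573
take √, sign -1: I = -0.17852580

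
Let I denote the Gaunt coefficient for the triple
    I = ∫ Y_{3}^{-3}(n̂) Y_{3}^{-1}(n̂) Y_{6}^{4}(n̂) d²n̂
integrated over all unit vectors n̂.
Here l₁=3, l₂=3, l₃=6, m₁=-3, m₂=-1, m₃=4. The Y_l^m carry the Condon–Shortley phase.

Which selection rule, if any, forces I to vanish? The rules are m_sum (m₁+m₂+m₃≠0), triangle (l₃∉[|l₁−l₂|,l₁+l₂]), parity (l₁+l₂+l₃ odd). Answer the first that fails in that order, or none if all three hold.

azimuthal sum: -3 − 1 + 4 = 0  ✓
0 ≤ 6 ≤ 6 (triangle on l)  ✓
L = 3 + 3 + 6 = 12 (even)  ✓

none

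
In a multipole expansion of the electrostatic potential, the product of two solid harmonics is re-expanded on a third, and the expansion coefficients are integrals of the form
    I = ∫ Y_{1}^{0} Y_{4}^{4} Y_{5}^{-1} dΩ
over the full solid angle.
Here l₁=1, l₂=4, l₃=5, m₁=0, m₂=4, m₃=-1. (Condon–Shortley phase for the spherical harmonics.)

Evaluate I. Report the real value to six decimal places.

m-sum = 0 + 4 − 1 = 3 ≠ 0 ⇒ I = 0

0.000000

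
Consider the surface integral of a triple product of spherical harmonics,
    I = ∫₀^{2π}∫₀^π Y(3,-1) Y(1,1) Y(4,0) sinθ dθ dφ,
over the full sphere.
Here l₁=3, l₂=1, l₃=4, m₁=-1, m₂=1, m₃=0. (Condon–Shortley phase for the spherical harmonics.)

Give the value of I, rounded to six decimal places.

Rules hold: Σm=0, L=8 even, 2≤4≤4.
N = 7·3·9 = 189
Δ = 0!·6!·2!/9! = 1/252
Racah Σ t=0..0: t=0:+1/36 = 1/36
⇒ 3j(3 1 4; 0 0 0)² = 4/63, sgn +1
Racah Σ t=0..0: t=0:+1/96 = 1/96
⇒ 3j(3 1 4; -1 1 0)² = 1/42, sgn +1
4πI² = N·(3j₀)²·(3jₘ)² = 2/7
I = +1·√(0.285714/4π) = 0.15078601

0.150786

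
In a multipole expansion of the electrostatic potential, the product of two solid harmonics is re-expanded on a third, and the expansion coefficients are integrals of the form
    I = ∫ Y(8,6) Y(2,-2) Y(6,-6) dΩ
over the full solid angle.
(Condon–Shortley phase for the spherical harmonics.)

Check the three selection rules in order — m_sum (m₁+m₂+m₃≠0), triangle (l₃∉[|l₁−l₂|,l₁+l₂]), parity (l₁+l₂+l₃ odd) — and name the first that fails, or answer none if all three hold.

azimuthal sum: 6 − 2 − 6 = -2  ✗
6 ≤ 6 ≤ 10 (triangle on l)
L = 8 + 2 + 6 = 16 (even)

m_sum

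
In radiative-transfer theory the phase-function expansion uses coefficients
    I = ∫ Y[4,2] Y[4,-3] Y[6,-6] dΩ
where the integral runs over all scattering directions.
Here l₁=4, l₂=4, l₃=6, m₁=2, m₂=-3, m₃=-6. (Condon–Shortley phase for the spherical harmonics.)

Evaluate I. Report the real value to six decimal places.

m-sum = 2 − 3 − 6 = -7 ≠ 0 ⇒ I = 0

0.000000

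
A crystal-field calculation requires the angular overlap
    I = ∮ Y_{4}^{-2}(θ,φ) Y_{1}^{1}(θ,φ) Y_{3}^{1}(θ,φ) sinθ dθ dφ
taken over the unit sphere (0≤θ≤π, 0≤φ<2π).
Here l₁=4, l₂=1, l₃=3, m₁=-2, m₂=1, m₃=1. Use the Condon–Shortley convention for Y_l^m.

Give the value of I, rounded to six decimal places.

Rules hold: Σm=0, L=8 even, 3≤3≤5.
N = 9·3·7 = 189
Δ = 2!·6!·0!/9! = 1/252
Racah Σ t=1..1: t=1:−1/36 = -1/36
⇒ 3j(4 1 3; 0 0 0)² = 4/63, sgn +1
Racah Σ t=2..2: t=2:+1/96 = 1/96
⇒ 3j(4 1 3; -2 1 1)² = 5/84, sgn +1
4πI² = N·(3j₀)²·(3jₘ)² = 5/7
I = +1·√(0.714286/4π) = 0.23841361

0.238414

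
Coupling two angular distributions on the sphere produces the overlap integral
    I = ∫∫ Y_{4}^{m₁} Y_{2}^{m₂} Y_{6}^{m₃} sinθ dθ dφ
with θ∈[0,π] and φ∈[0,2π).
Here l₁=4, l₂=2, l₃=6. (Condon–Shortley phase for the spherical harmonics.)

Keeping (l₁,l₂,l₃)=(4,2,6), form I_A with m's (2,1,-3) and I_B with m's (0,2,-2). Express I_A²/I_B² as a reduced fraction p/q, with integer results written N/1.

18/5

l's match ⇒ only the (l;m) 3-j factors differ between A and B.
A: triangle coeff Δ(4,2,6) = 1/6435; Σ_t [0,0]: t=0:+1/8640 = 1/8640; (3j)²=28/715 [(4 2 6; 2 1 -3)], sign=-1
B: triangle coeff Δ(4,2,6) = 1/6435; Σ_t [0,0]: t=0:+1/13824 = 1/13824; (3j)²=14/1287 [(4 2 6; 0 2 -2)], sign=+1
I_A²/I_B² = (28/715)/(14/1287) = 18/5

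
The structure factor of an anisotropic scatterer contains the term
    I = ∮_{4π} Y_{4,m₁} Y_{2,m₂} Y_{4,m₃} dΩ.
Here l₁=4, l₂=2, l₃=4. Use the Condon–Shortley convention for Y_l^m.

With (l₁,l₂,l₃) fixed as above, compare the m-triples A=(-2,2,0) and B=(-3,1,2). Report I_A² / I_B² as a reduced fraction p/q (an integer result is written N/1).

36/35

l's match ⇒ only the (l;m) 3-j factors differ between A and B.
A: triangle coeff Δ(4,2,4) = 1/13860; Σ_t [2,2]: t=2:+1/192 = 1/192; (3j)²=3/77 [(4 2 4; -2 2 0)], sign=+1
B: triangle coeff Δ(4,2,4) = 1/13860; Σ_t [1,2]: t=1:−1/1440 t=2:+1/240 = 1/288; (3j)²=5/132 [(4 2 4; -3 1 2)], sign=+1
I_A²/I_B² = (3/77)/(5/132) = 36/35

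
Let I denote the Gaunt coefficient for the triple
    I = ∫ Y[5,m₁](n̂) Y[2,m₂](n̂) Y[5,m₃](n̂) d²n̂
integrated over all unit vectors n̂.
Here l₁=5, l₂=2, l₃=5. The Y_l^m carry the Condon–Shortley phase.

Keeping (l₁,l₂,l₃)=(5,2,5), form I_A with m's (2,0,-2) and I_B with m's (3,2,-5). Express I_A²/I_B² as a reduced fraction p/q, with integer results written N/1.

Shared (l₁,l₂,l₃)=(5,2,5): N and (l;000)² cancel in I_A²/I_B².
A: Δ = 2!·8!·2!/13! = 1/38610; Racah Σ t=0..2: t=0:+1/2880 t=1:−1/1440 t=2:+1/20160 = -1/3360; ⇒ 3j(5 2 5; 2 0 -2)² = 6/715, sgn +1
B: Δ = 2!·8!·2!/13! = 1/38610; Racah Σ t=2..2: t=2:+1/161280 = 1/161280; ⇒ 3j(5 2 5; 3 2 -5)² = 1/143, sgn +1
I_A²/I_B² = (6/715)/(1/143) = 6/5

6/5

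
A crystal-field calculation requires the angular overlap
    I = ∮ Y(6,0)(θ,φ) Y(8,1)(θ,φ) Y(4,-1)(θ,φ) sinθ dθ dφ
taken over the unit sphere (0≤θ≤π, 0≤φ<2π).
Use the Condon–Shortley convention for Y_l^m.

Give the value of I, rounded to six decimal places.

Checks pass: Σm=0; 18 even; l₃=4∈[2,14].
(2·6+1)(2·8+1)(2·4+1) = 1989
Δ: 10! 2! 6! / 19! → 1/23279256
sum: t=4:+1/1658880 t=5:−1/518400 t=6:+1/1658880 = -1/1382400
3j²(6 8 4; 0 0 0) = Δ·Π!·Σ² = 504/46189  (sign -1)
sum: t=4:+1/4147200 t=5:−1/691200 t=6:+1/1244160 = -1/2488320
3j²(6 8 4; 0 1 -1) = Δ·Π!·Σ² = 875/184756  (sign +1)
combine: 4πI² = 1989·504/46189·875/184756 = 992250/9653501
take √, sign -1: I = -0.09044055

-0.090441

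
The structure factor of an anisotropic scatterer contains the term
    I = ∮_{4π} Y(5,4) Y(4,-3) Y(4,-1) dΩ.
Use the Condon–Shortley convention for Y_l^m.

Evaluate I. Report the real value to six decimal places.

L=13 odd ⇒ parity kills the (l;000) factor ⇒ I = 0

0.000000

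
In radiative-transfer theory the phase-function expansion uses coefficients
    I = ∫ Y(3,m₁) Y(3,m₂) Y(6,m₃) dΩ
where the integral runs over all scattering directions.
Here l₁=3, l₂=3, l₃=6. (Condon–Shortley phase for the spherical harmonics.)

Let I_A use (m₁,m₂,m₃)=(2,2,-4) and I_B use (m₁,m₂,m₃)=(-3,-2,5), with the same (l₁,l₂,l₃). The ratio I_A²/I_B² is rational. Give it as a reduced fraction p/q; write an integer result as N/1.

Same 3,3,6: normalisation and zero-m 3j drop out of the ratio.
A: Δ: 0! 6! 6! / 13! → 1/12012; sum: t=0:+1/14400 = 1/14400; 3j²(3 3 6; 2 2 -4) = Δ·Π!·Σ² = 6/143  (sign +1)
B: Δ: 0! 6! 6! / 13! → 1/12012; sum: t=0:+1/86400 = 1/86400; 3j²(3 3 6; -3 -2 5) = Δ·Π!·Σ² = 1/26  (sign -1)
I_A²/I_B² = (6/143)/(1/26) = 12/11

12/11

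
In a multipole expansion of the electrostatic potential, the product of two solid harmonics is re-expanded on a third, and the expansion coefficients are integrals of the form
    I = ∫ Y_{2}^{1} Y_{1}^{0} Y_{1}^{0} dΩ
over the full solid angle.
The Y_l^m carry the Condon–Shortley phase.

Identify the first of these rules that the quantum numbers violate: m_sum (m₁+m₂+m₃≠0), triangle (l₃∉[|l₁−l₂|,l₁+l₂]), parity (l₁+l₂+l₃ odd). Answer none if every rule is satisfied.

azimuthal sum: 1 + 0 + 0 = 1  ✗
1 ≤ 1 ≤ 3 (triangle on l)
L = 2 + 1 + 1 = 4 (even)

m_sum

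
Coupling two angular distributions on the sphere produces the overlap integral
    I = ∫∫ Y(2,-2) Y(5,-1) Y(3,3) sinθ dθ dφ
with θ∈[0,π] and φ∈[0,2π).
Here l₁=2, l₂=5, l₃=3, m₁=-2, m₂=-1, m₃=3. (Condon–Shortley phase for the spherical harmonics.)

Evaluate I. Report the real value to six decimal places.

Checks pass: Σm=0; 10 even; l₃=3∈[3,7].
(2·2+1)(2·5+1)(2·3+1) = 385
Δ: 4! 0! 6! / 11! → 1/2310
sum: t=2:+1/144 = 1/144
3j²(2 5 3; 0 0 0) = Δ·Π!·Σ² = 10/231  (sign -1)
sum: t=4:+1/17280 = 1/17280
3j²(2 5 3; -2 -1 3) = Δ·Π!·Σ² = 1/2310  (sign +1)
combine: 4πI² = 385·10/231·1/2310 = 5/693
take √, sign -1: I = -0.02396147

-0.023961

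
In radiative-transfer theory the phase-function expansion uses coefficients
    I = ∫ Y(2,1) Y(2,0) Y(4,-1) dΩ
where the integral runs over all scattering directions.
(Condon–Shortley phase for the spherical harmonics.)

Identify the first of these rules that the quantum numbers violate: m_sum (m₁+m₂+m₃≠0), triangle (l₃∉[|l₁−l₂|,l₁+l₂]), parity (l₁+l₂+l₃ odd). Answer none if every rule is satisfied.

azimuthal sum: 1 + 0 − 1 = 0  ✓
0 ≤ 4 ≤ 4 (triangle on l)  ✓
L = 2 + 2 + 4 = 8 (even)  ✓

none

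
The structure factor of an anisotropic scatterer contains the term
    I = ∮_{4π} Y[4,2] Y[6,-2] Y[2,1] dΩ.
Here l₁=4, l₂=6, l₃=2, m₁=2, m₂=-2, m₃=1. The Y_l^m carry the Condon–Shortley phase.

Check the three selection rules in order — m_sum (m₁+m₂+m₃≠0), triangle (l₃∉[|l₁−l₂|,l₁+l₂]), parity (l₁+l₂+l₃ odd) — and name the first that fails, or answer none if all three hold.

m_sum

Σmᵢ = 1  ✗
l₃∈[|l₁−l₂|,l₁+l₂]=[2,10], have l₃=2
Σlᵢ = 12 ⇒ even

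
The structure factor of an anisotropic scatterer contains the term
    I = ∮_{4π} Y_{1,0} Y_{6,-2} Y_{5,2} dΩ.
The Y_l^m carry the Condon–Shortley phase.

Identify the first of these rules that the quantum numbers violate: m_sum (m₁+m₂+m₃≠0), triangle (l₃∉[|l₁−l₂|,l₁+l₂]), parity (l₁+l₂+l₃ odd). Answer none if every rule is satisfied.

m₁+m₂+m₃ = 0 − 2 + 2 = 0  ✓
triangle: |1−6|=5 ≤ l₃=5 ≤ 1+6=7  ✓
parity: l₁+l₂+l₃ = 12 is even  ✓

none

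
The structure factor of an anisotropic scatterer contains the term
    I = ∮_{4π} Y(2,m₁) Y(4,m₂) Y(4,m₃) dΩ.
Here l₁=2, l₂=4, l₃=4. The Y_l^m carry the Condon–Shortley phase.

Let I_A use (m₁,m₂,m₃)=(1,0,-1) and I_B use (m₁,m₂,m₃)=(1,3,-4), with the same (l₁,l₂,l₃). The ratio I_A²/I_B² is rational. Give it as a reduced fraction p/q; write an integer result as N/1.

5/98

Same 2,4,4: normalisation and zero-m 3j drop out of the ratio.
A: Δ: 2! 2! 6! / 11! → 1/13860; sum: t=0:+1/96 t=1:−1/72 = -1/288; 3j²(2 4 4; 1 0 -1) = Δ·Π!·Σ² = 1/462  (sign +1)
B: Δ: 2! 2! 6! / 11! → 1/13860; sum: t=1:−1/1440 = -1/1440; 3j²(2 4 4; 1 3 -4) = Δ·Π!·Σ² = 7/165  (sign -1)
I_A²/I_B² = (1/462)/(7/165) = 5/98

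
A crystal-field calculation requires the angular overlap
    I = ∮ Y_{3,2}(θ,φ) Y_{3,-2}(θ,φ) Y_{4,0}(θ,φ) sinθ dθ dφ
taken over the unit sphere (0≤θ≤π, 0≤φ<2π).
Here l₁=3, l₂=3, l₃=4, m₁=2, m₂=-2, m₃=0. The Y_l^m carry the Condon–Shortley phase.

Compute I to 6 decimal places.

-0.179515

m-sum 0 ✓  L=10 even ✓  0≤4≤6 ✓
Π(2lᵢ+1) = 7×7×9 = 441
triangle coeff Δ(3,3,4) = 1/34650
Σ_t [0,2]: t=0:+1/72 t=1:−1/16 t=2:+1/72 = -5/144
(3j)²=2/77 [(3 3 4; 0 0 0)], sign=-1
Σ_t [0,1]: t=0:+1/72 t=1:−1/576 = 7/576
(3j)²=7/198 [(3 3 4; 2 -2 0)], sign=+1
⇒ 4πI² = 49/121
I = (-1)√(49/121/(4π)) = -0.17951487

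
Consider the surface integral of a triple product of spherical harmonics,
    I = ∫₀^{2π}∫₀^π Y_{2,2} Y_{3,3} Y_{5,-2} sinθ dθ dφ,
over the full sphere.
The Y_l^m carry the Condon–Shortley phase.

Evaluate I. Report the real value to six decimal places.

0.000000

m-sum = 2 + 3 − 2 = 3 ≠ 0 ⇒ I = 0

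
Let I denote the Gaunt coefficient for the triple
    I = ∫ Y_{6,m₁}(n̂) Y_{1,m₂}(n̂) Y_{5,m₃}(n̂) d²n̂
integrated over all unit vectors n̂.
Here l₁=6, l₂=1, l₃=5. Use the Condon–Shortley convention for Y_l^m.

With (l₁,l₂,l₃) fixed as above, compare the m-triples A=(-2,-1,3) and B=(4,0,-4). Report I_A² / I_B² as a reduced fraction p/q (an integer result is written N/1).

Same 6,1,5: normalisation and zero-m 3j drop out of the ratio.
A: Δ: 2! 10! 0! / 13! → 1/858; sum: t=0:+1/161280 = 1/161280; 3j²(6 1 5; -2 -1 3) = Δ·Π!·Σ² = 1/143  (sign +1)
B: Δ: 2! 10! 0! / 13! → 1/858; sum: t=1:−1/362880 = -1/362880; 3j²(6 1 5; 4 0 -4) = Δ·Π!·Σ² = 10/429  (sign +1)
I_A²/I_B² = (1/143)/(10/429) = 3/10

3/10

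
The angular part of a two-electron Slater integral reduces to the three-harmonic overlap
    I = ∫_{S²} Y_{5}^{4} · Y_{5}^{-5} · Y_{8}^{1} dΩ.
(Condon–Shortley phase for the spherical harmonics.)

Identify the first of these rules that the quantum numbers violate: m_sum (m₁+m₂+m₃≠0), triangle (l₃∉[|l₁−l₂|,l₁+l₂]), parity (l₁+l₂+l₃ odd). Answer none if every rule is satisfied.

azimuthal sum: 4 − 5 + 1 = 0  ✓
0 ≤ 8 ≤ 10 (triangle on l)  ✓
L = 5 + 5 + 8 = 18 (even)  ✓

none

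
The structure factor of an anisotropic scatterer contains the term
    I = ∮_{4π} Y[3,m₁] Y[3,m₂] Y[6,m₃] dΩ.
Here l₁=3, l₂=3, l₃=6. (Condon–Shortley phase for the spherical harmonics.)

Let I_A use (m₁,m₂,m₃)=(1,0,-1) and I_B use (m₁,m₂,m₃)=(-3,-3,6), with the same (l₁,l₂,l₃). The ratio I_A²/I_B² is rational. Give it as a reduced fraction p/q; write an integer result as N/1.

25/66

Shared (l₁,l₂,l₃)=(3,3,6): N and (l;000)² cancel in I_A²/I_B².
A: Δ = 0!·6!·6!/13! = 1/12012; Racah Σ t=0..0: t=0:+1/1728 = 1/1728; ⇒ 3j(3 3 6; 1 0 -1)² = 25/858, sgn -1
B: Δ = 0!·6!·6!/13! = 1/12012; Racah Σ t=0..0: t=0:+1/518400 = 1/518400; ⇒ 3j(3 3 6; -3 -3 6)² = 1/13, sgn +1
I_A²/I_B² = (25/858)/(1/13) = 25/66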